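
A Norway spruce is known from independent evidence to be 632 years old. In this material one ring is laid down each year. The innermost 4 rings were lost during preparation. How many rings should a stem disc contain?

628 rings

One ring per year gives 632 rings over 632 years.
Less the 4 uncaptured rings: 632 − 4 = 628.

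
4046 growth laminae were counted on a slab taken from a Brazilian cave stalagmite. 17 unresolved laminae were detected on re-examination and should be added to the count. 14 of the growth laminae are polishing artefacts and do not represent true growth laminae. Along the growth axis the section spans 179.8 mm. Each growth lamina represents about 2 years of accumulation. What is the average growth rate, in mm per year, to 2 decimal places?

Adjusted count: 4046 − 14 + 17 = 4049 growth laminae.
4049 growth laminae at 2 years each span 4049 × 2 = 8098 years.
179.8 mm over 8098 years gives 179.8 / 8098 ≈ 0.02 mm per year.

0.02 mm per year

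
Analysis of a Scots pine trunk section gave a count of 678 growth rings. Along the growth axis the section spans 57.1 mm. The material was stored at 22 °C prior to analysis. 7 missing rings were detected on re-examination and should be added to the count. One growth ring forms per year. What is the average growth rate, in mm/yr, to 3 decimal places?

True growth ring count = 678 + 7 = 685.
57.1 mm over 685 years gives 57.1 / 685 ≈ 0.083 mm/yr.

0.083 mm/yr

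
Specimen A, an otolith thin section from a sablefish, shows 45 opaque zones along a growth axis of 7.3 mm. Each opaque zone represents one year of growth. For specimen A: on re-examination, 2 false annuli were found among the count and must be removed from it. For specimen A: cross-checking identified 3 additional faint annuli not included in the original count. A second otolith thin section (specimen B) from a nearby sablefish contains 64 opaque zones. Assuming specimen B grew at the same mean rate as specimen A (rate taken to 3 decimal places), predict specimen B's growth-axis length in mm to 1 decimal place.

10.2 mm

Specimen A: after corrections the count is 45 − 2 + 3 = 46 opaque zones.
A: 7.3 mm over 46 years gives 7.3 / 46 ≈ 0.159 mm/yr.
Length of B = 0.159 × 64 = 10.2 mm.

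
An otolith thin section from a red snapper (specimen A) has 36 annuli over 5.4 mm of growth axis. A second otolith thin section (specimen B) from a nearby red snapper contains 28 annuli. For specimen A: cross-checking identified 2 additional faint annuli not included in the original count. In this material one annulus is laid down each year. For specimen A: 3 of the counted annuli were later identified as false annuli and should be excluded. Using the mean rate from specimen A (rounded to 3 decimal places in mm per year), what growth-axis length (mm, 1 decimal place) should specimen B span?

4.3 mm

Specimen A: after corrections the count is 36 − 3 + 2 = 35 annuli.
A: 5.4 mm over 35 years gives 5.4 / 35 ≈ 0.154 mm/year.
For B, 0.154 mm/year × 28 years = 4.3 mm.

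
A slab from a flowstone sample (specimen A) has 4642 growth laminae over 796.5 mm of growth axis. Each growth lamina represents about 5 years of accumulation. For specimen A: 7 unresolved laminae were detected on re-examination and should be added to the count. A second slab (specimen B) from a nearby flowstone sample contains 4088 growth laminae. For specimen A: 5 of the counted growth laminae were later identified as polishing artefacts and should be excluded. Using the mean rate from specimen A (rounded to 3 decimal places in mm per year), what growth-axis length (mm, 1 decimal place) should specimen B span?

Specimen A: true growth lamina count = 4642 − 5 + 7 = 4644.
Specimen A: 4644 growth laminae at 5 years each span 4644 × 5 = 23220 years.
A: 796.5 mm over 23220 years gives 796.5 / 23220 ≈ 0.034 mm per year.
Specimen B: at 5 years per growth lamina, 4088 × 5 = 20440 years. For B, 0.034 mm/year × 20440 years = 695.0 mm.

695.0 mm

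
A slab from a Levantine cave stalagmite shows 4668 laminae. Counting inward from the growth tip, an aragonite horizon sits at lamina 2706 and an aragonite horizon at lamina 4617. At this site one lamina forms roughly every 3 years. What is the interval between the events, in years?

Separation: 4617 − 2706 = 1911 laminae.
Multiplying by 3 years per lamina: 1911 × 3 = 5733 years.

5733 yr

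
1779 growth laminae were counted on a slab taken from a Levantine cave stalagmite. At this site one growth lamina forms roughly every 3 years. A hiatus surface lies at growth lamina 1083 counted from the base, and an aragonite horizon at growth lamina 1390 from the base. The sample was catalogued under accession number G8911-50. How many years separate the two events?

Separation: 1390 − 1083 = 307 growth laminae.
Multiplying by 3 years per growth lamina: 307 × 3 = 921 years.

921 years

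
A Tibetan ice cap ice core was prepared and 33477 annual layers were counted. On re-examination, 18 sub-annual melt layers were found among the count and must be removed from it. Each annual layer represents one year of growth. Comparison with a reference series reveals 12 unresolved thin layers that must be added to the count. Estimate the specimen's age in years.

33471 yr

True annual layer count = 33477 − 18 + 12 = 33471.
One annual layer per year makes the duration 33471 years.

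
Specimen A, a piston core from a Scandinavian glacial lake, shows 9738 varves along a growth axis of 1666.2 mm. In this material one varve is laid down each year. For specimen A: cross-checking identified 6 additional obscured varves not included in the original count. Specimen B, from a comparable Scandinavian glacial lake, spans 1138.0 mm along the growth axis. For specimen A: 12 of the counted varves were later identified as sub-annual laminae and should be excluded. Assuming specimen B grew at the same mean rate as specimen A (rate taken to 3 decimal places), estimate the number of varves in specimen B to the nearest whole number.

6655 varves

Specimen A: correcting the raw count gives 9738 − 12 + 6 = 9732 true varves.
A: Mean rate = 1666.2 mm / 9732 years ≈ 0.171 mm/year.
Specimen B: 1138.0 mm / 0.171 mm per year = 6654.97 years ≈ 6655 varves.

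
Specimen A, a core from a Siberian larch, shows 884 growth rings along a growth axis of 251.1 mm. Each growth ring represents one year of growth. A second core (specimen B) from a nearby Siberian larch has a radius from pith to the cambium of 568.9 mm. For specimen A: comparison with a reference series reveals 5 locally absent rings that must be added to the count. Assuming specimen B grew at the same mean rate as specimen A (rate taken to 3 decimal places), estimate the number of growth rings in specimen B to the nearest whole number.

2017 growth rings

Specimen A: adjusted count: 884 + 5 = 889 growth rings.
A: Extension rate ≈ 251.1 / 889 = 0.282 mm per year.
For B, 568.9 / 0.282 = 2017.38 years ≈ 2017 growth rings.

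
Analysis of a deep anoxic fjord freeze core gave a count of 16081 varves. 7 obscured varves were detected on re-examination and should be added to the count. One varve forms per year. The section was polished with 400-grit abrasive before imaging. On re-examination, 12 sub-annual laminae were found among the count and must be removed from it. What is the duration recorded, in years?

16076 yr

Adjusted count: 16081 − 12 + 7 = 16076 varves.
One varve per year makes the duration 16076 years.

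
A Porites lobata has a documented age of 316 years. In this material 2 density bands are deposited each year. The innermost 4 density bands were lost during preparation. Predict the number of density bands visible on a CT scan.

628 density bands

316 years at 2 density bands per year gives 316 × 2 = 632 density bands.
632 − 4 missed = 628 density bands expected in the prepared section.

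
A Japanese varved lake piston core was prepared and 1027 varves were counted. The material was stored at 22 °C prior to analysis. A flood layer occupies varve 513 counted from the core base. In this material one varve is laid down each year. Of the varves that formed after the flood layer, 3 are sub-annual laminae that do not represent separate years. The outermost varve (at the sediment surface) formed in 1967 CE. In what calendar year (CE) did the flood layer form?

Between varve 513 and the sediment surface there are 1027 − 513 = 514 varves.
514 − 3 false = 511 true varves after the flood layer.
The varve at the sediment surface is 1967 CE, so the flood layer dates to 1967 − 511 = 1456 CE.

1456 CE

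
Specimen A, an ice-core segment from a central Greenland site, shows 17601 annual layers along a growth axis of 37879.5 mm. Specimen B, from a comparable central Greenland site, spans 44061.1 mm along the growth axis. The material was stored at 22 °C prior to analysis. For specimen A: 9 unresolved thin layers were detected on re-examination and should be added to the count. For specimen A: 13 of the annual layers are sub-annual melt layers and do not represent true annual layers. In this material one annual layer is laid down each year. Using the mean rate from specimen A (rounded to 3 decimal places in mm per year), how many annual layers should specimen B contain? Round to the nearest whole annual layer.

20465 annual layers

Specimen A: after corrections the count is 17601 − 13 + 9 = 17597 annual layers.
A: Mean rate = 37879.5 mm / 17597 years ≈ 2.153 mm/year.
Specimen B: 44061.1 mm / 2.153 mm per year = 20464.98 years ≈ 20465 annual layers.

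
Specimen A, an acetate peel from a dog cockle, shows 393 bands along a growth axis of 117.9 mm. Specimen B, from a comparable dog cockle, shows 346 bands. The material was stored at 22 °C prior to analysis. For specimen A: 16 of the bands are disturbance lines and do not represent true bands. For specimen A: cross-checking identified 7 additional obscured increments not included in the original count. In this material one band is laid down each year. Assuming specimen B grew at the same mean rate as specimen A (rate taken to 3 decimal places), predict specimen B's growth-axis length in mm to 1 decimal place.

Specimen A: true band count = 393 − 16 + 7 = 384.
A: Mean rate = 117.9 mm / 384 years ≈ 0.307 mm/year.
B's length ≈ 0.307 × 346 = 106.2 mm.

106.2 mm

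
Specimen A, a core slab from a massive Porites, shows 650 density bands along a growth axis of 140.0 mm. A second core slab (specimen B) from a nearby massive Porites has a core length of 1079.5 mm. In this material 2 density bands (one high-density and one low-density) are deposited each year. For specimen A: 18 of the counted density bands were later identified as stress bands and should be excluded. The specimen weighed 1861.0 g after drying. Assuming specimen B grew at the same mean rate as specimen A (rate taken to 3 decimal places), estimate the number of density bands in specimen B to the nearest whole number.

4874 density bands

Specimen A: true density band count = 650 − 18 = 632.
Specimen A: 632 density bands at 2 per year is 632 / 2 = 316 years.
A: Extension rate ≈ 140.0 / 316 = 0.443 mm per year.
Specimen B: 1079.5 mm / 0.443 mm per year = 2436.79 years; at 2 density bands per year that is 2436.79 × 2 ≈ 4874 density bands.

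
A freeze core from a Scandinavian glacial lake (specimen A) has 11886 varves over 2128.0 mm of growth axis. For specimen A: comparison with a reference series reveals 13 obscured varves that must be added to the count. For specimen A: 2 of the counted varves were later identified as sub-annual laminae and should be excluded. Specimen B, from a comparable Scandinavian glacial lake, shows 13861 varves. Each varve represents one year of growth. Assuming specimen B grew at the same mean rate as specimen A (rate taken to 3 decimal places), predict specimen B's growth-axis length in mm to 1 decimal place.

2481.1 mm

Specimen A: after corrections the count is 11886 − 2 + 13 = 11897 varves.
A: Mean rate = 2128.0 mm / 11897 years ≈ 0.179 mm per year.
Length of B = 0.179 × 13861 = 2481.1 mm.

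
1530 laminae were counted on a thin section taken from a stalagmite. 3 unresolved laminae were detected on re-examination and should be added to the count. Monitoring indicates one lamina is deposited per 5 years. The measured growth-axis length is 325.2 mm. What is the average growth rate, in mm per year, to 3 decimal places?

Correcting the raw count gives 1530 + 3 = 1533 true laminae.
At 5 years per lamina, 1533 × 5 = 7665 years.
Extension rate ≈ 325.2 / 7665 = 0.042 mm per year.

0.042 mm per year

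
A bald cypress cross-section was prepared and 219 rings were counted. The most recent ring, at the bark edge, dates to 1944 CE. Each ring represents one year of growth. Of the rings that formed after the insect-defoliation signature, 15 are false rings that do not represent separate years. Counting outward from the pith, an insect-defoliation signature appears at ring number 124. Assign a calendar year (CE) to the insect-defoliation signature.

219 − 124 = 95 rings lie beyond the insect-defoliation signature toward the bark edge.
Removing the 15 false rings leaves 95 − 15 = 80 true rings beyond the insect-defoliation signature.
Counting back 80 years from 1944 CE places the insect-defoliation signature in 1944 − 80 = 1864 CE.

1864 CE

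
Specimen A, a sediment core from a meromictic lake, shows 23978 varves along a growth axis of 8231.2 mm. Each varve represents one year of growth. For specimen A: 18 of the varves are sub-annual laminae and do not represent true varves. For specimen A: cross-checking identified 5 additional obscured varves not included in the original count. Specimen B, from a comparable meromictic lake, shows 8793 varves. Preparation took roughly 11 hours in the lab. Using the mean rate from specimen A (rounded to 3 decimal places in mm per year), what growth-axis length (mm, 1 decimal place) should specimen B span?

3016.0 mm

Specimen A: correcting the raw count gives 23978 − 18 + 5 = 23965 true varves.
A: Extension rate ≈ 8231.2 / 23965 = 0.343 mm/year.
For B, 0.343 mm/year × 8793 years = 3016.0 mm.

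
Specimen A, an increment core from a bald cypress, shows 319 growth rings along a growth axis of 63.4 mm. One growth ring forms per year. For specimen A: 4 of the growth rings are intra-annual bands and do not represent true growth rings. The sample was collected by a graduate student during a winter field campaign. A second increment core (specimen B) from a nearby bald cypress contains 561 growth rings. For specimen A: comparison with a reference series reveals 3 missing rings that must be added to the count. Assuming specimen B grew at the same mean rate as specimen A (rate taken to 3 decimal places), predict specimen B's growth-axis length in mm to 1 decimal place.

111.6 mm

Specimen A: adjusted count: 319 − 4 + 3 = 318 growth rings.
A: 63.4 mm over 318 years gives 63.4 / 318 ≈ 0.199 mm/yr.
B's length ≈ 0.199 × 561 = 111.6 mm.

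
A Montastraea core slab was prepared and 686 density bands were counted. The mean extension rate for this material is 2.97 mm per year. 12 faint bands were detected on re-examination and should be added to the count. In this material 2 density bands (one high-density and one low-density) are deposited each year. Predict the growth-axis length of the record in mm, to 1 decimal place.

1036.5 mm

True density band count = 686 + 12 = 698.
Dividing by 2 density bands per year: 698 / 2 = 349 years.
349 years at 2.97 mm/year gives 2.97 × 349 = 1036.5 mm.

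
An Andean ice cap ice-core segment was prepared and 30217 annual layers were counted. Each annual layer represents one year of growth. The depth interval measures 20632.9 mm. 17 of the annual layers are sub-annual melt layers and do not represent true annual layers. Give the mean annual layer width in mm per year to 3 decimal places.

0.683 mm per year

After corrections the count is 30217 − 17 = 30200 annual layers.
Mean rate = 20632.9 mm / 30200 years ≈ 0.683 mm per year.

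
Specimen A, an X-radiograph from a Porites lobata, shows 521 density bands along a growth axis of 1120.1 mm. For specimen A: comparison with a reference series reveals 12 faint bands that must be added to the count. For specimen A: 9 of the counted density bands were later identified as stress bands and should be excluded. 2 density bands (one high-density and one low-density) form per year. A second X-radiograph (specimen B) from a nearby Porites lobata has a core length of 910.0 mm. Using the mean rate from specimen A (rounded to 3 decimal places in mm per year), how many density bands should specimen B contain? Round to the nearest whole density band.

Specimen A: true density band count = 521 − 9 + 12 = 524.
Specimen A: with 2 density bands per year, 524 / 2 = 262 years.
A: Extension rate ≈ 1120.1 / 262 = 4.275 mm per year.
B spans 910.0 / 4.275 = 212.87 years; at 2 density bands per year that is 212.87 × 2 ≈ 426 density bands.

426 density bands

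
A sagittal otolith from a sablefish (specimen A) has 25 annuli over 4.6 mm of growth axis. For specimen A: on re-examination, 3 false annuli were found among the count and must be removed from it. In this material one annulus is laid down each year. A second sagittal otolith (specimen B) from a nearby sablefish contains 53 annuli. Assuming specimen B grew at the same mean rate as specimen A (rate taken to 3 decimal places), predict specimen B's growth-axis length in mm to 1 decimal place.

11.1 mm

Specimen A: adjusted count: 25 − 3 = 22 annuli.
A: Mean rate = 4.6 mm / 22 years ≈ 0.209 mm/year.
B's length ≈ 0.209 × 53 = 11.1 mm.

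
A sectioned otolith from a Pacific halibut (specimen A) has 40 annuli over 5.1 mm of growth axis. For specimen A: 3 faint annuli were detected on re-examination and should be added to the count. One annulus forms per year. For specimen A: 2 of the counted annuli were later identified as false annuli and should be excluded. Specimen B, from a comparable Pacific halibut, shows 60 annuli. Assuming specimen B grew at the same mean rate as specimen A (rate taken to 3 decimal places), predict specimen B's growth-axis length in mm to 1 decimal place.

Specimen A: correcting the raw count gives 40 − 2 + 3 = 41 true annuli.
A: Extension rate ≈ 5.1 / 41 = 0.124 mm/year.
B's length ≈ 0.124 × 60 = 7.4 mm.

7.4 mm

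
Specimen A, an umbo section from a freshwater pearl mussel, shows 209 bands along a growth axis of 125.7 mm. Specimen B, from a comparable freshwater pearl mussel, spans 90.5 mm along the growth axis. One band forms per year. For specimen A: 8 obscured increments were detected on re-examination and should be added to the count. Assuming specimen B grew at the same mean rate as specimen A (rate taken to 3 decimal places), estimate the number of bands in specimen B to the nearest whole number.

156 bands

Specimen A: after corrections the count is 209 + 8 = 217 bands.
A: Extension rate ≈ 125.7 / 217 = 0.579 mm per year.
Specimen B: 90.5 mm / 0.579 mm per year = 156.30 years ≈ 156 bands.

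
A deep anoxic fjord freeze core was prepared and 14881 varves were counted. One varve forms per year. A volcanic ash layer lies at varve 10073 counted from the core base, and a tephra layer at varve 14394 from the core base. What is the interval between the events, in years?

The two markers are separated by 14394 − 10073 = 4321 varves.
That is 4321 years at one varve per year.

4321 yr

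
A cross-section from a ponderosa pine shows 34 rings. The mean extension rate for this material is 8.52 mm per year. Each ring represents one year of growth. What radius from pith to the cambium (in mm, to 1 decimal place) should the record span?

289.7 mm

The record spans 34 years at 8.52 mm per year.
Length ≈ 8.52 × 34 = 289.7 mm.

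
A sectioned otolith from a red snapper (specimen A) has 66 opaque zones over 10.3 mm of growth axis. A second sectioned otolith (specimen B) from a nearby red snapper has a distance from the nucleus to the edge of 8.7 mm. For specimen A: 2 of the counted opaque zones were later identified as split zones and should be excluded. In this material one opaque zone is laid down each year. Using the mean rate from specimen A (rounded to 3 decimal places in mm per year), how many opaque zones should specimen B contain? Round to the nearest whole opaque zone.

Specimen A: correcting the raw count gives 66 − 2 = 64 true opaque zones.
A: Extension rate ≈ 10.3 / 64 = 0.161 mm/year.
For B, 8.7 / 0.161 = 54.04 years ≈ 54 opaque zones.

54 opaque zones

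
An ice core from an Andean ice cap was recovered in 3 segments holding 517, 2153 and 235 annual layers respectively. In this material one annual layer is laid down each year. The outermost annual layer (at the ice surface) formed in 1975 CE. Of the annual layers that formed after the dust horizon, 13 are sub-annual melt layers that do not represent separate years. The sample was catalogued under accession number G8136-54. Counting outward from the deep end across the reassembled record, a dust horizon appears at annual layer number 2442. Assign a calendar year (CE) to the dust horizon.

Total annual layers = 517 + 2153 + 235 = 2905.
2905 − 2442 = 463 annual layers lie beyond the dust horizon toward the ice surface.
Removing the 13 false annual layers leaves 463 − 13 = 450 true annual layers beyond the dust horizon.
1975 − 450 = 1525 CE.

1525 CE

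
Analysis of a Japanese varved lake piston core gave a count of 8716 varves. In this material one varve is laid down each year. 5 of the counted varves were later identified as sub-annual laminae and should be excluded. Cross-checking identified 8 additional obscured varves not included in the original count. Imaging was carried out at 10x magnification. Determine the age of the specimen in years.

8719 years

After corrections the count is 8716 − 5 + 8 = 8719 varves.
At one varve per year, that is 8719 years.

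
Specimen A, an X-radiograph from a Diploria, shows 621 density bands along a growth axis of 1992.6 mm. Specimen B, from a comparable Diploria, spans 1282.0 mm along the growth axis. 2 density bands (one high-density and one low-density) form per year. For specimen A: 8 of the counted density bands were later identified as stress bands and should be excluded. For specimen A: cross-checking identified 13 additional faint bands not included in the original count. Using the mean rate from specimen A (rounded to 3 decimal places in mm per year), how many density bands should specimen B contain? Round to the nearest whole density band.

403 density bands

Specimen A: correcting the raw count gives 621 − 8 + 13 = 626 true density bands.
Specimen A: dividing by 2 density bands per year: 626 / 2 = 313 years.
A: 1992.6 mm over 313 years gives 1992.6 / 313 ≈ 6.366 mm/yr.
Specimen B: 1282.0 mm / 6.366 mm per year = 201.38 years; at 2 density bands per year that is 201.38 × 2 ≈ 403 density bands.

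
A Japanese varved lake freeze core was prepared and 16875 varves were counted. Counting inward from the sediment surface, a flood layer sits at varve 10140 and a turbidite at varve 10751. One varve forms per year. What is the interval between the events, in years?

10751 − 10140 = 611 varves lie between the two events.
That is 611 years at one varve per year.

611 years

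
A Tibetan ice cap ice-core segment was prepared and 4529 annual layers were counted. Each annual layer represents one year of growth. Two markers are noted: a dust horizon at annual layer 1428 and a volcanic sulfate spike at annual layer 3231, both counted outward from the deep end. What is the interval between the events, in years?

Separation: 3231 − 1428 = 1803 annual layers.
At one annual layer per year, 1803 years elapsed between them.

1803 yr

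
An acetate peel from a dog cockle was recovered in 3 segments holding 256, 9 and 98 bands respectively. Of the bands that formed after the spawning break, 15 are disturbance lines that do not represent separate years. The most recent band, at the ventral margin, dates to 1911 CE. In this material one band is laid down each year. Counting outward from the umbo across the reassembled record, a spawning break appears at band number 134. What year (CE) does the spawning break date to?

Total bands = 256 + 9 + 98 = 363.
363 − 134 = 229 bands lie beyond the spawning break toward the ventral margin.
Excluding 15 false bands: 229 − 15 = 214.
The band at the ventral margin is 1911 CE, so the spawning break dates to 1911 − 214 = 1697 CE.

1697 CE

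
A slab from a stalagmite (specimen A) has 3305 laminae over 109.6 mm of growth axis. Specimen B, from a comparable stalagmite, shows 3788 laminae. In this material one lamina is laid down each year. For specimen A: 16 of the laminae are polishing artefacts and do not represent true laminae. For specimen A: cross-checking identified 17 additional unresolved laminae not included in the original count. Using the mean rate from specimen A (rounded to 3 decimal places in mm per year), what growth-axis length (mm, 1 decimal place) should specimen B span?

125.0 mm

Specimen A: adjusted count: 3305 − 16 + 17 = 3306 laminae.
A: 109.6 mm over 3306 years gives 109.6 / 3306 ≈ 0.033 mm/year.
Length of B = 0.033 × 3788 = 125.0 mm.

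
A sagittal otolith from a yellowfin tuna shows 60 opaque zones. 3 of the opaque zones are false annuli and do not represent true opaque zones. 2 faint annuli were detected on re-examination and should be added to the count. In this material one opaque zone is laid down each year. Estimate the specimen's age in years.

After corrections the count is 60 − 3 + 2 = 59 opaque zones.
With a one-to-one opaque zone periodicity this is 59 years.

59 years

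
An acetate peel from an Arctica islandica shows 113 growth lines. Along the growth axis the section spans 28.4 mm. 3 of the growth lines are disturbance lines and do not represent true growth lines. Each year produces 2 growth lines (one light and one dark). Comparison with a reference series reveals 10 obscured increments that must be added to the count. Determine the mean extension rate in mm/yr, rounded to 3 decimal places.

0.473 mm/yr

Correcting the raw count gives 113 − 3 + 10 = 120 true growth lines.
With 2 growth lines per year, 120 / 2 = 60 years.
Extension rate ≈ 28.4 / 60 = 0.473 mm/yr.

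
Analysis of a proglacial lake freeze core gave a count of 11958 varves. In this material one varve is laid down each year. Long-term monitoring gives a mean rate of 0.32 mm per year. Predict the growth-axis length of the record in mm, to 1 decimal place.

11958 years of growth are recorded.
11958 years at 0.32 mm/year gives 0.32 × 11958 = 3826.6 mm.

3826.6 mm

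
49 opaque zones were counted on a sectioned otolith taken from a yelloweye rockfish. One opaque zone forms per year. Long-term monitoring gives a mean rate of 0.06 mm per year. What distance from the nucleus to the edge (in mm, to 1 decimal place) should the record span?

The record spans 49 years at 0.06 mm per year.
49 years at 0.06 mm/year gives 0.06 × 49 = 2.9 mm.

2.9 mm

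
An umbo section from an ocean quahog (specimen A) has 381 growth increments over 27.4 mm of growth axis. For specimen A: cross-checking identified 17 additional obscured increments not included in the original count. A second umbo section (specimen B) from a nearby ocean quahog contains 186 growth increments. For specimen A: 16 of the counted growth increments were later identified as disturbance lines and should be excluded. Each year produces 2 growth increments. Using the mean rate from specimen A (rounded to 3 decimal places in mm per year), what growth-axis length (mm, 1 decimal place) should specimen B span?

Specimen A: adjusted count: 381 − 16 + 17 = 382 growth increments.
Specimen A: 382 growth increments at 2 per year is 382 / 2 = 191 years.
A: 27.4 mm over 191 years gives 27.4 / 191 ≈ 0.143 mm/yr.
Specimen B: with 2 growth increments per year, 186 / 2 = 93 years. B's length ≈ 0.143 × 93 = 13.3 mm.

13.3 mm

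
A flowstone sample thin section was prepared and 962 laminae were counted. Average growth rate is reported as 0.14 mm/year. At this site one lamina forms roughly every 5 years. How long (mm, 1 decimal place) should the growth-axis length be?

673.4 mm

At 5 years per lamina, 962 × 5 = 4810 years.
4810 years at 0.14 mm/year gives 0.14 × 4810 = 673.4 mm.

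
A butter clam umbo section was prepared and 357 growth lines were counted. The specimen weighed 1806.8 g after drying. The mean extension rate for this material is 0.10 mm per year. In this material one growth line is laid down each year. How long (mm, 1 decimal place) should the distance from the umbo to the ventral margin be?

35.7 mm

357 years of growth are recorded.
357 years at 0.10 mm/year gives 0.10 × 357 = 35.7 mm.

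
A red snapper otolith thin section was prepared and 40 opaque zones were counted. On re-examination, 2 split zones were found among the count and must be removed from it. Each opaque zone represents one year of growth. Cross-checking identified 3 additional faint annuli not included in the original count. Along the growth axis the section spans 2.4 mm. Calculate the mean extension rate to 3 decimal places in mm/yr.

0.059 mm/yr

Adjusted count: 40 − 2 + 3 = 41 opaque zones.
2.4 mm over 41 years gives 2.4 / 41 ≈ 0.059 mm/yr.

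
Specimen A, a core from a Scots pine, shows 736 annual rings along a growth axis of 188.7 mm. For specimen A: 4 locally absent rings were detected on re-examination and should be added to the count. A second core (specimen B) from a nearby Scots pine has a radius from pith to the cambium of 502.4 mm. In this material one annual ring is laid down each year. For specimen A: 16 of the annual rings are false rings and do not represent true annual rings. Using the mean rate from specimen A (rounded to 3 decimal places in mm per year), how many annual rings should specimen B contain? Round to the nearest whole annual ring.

1925 annual rings

Specimen A: after corrections the count is 736 − 16 + 4 = 724 annual rings.
A: Extension rate ≈ 188.7 / 724 = 0.261 mm per year.
Specimen B: 502.4 mm / 0.261 mm per year = 1924.90 years ≈ 1925 annual rings.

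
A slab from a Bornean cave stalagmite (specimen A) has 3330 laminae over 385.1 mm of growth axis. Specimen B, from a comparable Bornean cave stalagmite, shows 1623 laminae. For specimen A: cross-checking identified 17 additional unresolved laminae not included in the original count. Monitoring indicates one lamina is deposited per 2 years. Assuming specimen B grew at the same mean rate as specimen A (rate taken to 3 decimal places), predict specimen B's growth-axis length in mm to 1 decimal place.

Specimen A: adjusted count: 3330 + 17 = 3347 laminae.
Specimen A: at 2 years per lamina, 3347 × 2 = 6694 years.
A: Extension rate ≈ 385.1 / 6694 = 0.058 mm per year.
Specimen B: 1623 laminae at 2 years each span 1623 × 2 = 3246 years. For B, 0.058 mm/year × 3246 years = 188.3 mm.

188.3 mm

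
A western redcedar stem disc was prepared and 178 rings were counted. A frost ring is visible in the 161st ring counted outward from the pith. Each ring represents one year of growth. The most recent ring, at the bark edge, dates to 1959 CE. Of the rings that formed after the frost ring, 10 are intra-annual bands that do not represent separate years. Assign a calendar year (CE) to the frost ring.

Between ring 161 and the bark edge there are 178 − 161 = 17 rings.
Excluding 10 false rings: 17 − 10 = 7.
1959 − 7 = 1952 CE.

1952 CE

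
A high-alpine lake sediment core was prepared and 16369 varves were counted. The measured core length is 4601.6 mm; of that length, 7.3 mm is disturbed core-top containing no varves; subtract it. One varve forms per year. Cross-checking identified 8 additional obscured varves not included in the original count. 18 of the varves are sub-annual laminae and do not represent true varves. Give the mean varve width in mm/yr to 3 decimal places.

Adjusted count: 16369 − 18 + 8 = 16359 varves.
Net length = 4601.6 − 7.3 = 4594.3 mm.
Mean rate = 4594.3 mm / 16359 years ≈ 0.281 mm/yr.

0.281 mm/yr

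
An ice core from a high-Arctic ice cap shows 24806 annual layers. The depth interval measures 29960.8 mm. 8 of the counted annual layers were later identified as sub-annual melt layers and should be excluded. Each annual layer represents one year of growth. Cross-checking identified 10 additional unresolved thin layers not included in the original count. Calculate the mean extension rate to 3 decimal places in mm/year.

Correcting the raw count gives 24806 − 8 + 10 = 24808 true annual layers.
Extension rate ≈ 29960.8 / 24808 = 1.208 mm/year.

1.208 mm/year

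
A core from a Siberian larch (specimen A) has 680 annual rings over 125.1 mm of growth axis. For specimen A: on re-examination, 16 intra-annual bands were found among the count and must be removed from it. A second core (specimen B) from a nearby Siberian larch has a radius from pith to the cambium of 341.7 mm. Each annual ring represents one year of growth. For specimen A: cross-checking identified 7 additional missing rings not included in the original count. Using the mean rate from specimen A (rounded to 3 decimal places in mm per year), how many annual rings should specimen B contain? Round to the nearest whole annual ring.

1837 annual rings

Specimen A: adjusted count: 680 − 16 + 7 = 671 annual rings.
A: Extension rate ≈ 125.1 / 671 = 0.186 mm/yr.
B spans 341.7 / 0.186 = 1837.10 years ≈ 1837 annual rings.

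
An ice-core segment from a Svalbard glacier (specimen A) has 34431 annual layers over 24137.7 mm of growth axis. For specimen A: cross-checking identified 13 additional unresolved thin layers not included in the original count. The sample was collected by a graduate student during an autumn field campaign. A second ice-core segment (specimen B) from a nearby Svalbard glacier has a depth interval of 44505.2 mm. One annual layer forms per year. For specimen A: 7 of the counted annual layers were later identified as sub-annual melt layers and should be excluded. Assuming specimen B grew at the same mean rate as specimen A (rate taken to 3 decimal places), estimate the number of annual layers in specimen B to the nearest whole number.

Specimen A: adjusted count: 34431 − 7 + 13 = 34437 annual layers.
A: 24137.7 mm over 34437 years gives 24137.7 / 34437 ≈ 0.701 mm/year.
B spans 44505.2 / 0.701 = 63488.16 years ≈ 63488 annual layers.

63488 annual layers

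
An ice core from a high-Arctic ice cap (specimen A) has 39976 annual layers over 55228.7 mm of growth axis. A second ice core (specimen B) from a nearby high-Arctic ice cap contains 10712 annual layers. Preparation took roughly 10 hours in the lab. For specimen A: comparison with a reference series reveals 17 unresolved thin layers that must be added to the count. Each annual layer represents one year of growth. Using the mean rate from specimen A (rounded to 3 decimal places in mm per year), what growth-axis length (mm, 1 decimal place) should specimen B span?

Specimen A: adjusted count: 39976 + 17 = 39993 annual layers.
A: Extension rate ≈ 55228.7 / 39993 = 1.381 mm/yr.
For B, 1.381 mm/year × 10712 years = 14793.3 mm.

14793.3 mm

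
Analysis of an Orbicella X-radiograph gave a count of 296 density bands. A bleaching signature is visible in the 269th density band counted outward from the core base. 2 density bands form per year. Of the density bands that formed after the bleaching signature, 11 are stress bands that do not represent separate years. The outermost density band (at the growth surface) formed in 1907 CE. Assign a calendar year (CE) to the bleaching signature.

1899 CE

Between density band 269 and the growth surface there are 296 − 269 = 27 density bands.
Excluding 11 false density bands: 27 − 11 = 16.
16 density bands at 2 per year is 16 / 2 = 8 years.
The density band at the growth surface is 1907 CE, so the bleaching signature dates to 1907 − 8 = 1899 CE.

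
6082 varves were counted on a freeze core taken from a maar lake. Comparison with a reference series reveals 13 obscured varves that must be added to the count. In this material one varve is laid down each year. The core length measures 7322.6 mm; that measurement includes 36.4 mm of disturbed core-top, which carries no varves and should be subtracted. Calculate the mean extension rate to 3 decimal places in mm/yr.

1.195 mm/yr

After corrections the count is 6082 + 13 = 6095 varves.
Net length = 7322.6 − 36.4 = 7286.2 mm.
Extension rate ≈ 7286.2 / 6095 = 1.195 mm/yr.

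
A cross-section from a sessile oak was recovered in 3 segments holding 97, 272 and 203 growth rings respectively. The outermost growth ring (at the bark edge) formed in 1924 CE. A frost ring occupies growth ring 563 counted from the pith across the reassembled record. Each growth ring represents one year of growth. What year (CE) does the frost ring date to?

Total growth rings = 97 + 272 + 203 = 572.
The frost ring sits at growth ring 563 from the pith, so 572 − 563 = 9 growth rings formed after it.
The growth ring at the bark edge is 1924 CE, so the frost ring dates to 1924 − 9 = 1915 CE.

1915 CE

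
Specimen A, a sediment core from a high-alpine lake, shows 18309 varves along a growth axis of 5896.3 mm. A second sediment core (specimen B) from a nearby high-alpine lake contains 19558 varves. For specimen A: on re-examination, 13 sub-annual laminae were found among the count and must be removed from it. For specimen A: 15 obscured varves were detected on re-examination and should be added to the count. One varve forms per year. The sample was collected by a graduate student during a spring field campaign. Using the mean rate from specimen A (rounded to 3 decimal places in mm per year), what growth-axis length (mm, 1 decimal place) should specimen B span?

Specimen A: correcting the raw count gives 18309 − 13 + 15 = 18311 true varves.
A: 5896.3 mm over 18311 years gives 5896.3 / 18311 ≈ 0.322 mm per year.
For B, 0.322 mm/year × 19558 years = 6297.7 mm.

6297.7 mm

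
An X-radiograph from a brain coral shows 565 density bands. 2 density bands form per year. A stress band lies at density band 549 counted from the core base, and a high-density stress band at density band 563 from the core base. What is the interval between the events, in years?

The two markers are separated by 563 − 549 = 14 density bands.
With 2 density bands per year, 14 / 2 = 7 years.

7 years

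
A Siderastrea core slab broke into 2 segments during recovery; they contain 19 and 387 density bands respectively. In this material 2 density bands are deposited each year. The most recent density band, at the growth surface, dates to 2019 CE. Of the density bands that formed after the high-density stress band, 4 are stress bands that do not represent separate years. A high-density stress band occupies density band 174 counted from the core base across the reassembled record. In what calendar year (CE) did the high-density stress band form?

1905 CE

Total density bands = 19 + 387 = 406.
406 − 174 = 232 density bands lie beyond the high-density stress band toward the growth surface.
Excluding 4 false density bands: 232 − 4 = 228.
Dividing by 2 density bands per year: 228 / 2 = 114 years.
The density band at the growth surface is 2019 CE, so the high-density stress band dates to 2019 − 114 = 1905 CE.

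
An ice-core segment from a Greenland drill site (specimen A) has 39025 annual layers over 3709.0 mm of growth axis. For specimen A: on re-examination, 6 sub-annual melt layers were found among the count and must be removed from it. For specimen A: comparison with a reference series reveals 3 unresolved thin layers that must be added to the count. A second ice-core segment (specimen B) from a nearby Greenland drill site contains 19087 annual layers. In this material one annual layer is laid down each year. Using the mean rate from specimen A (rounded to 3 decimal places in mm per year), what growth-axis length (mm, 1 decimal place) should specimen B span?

Specimen A: true annual layer count = 39025 − 6 + 3 = 39022.
A: 3709.0 mm over 39022 years gives 3709.0 / 39022 ≈ 0.095 mm/yr.
B's length ≈ 0.095 × 19087 = 1813.3 mm.

1813.3 mm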